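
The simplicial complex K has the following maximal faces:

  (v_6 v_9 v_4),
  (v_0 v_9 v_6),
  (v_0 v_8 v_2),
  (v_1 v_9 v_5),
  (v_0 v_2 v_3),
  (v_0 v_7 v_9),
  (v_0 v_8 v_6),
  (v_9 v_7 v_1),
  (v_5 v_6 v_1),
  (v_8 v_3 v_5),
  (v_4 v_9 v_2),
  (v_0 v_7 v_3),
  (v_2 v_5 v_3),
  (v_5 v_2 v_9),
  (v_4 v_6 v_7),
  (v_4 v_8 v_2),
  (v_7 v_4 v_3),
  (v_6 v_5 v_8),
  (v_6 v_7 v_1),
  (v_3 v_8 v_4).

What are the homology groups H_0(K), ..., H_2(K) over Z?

H_0 = Z,  H_1 = Z ⊕ Z/2,  H_2 = 0.

Take the total order v_0 < v_1 < v_2 < v_3 < v_4 < v_5 < v_6 < v_7 < v_8 < v_9 on the vertex set. Then K (dimension 2) consists of the simplices:

  0-simplices (10): [v_0], [v_1], [v_2], [v_3], [v_4], [v_5], [v_6], [v_7], [v_8], [v_9]
  1-simplices (30): (30 of them)
  2-simplices (20): (20 of them)

giving chain groups C_0 ≅ Z^10, C_1 ≅ Z^30, C_2 ≅ Z^20.

The boundary map ∂_1: C_1 → C_0 is given by ∂[p,q] = [q] − [p]. For instance
  ∂[v_0,v_9] = [v_9] − [v_0].
This gives a 10×30 integer matrix of rank 9; reducing to Smith normal form yields diagonal entries (1,1,1,1,1,1,1,1,1).

The boundary map ∂_2: C_2 → C_1 sends each 2-simplex [p,q,r] to [q,r] − [p,r] + [p,q]. For instance
  ∂[v_0,v_7,v_9] = [v_7,v_9] − [v_0,v_9] + [v_0,v_7],
  ∂[v_5,v_6,v_8] = [v_6,v_8] − [v_5,v_8] + [v_5,v_6].
This gives a 30×20 integer matrix of rank 20; reducing to Smith normal form yields diagonal entries (1,1,1,1,1,1,1,1,1,1,1,1,1,1,1,1,1,1,1,2).

Now H_k = ker ∂_k / im ∂_{k+1}, so:

  H_0: rank C_0 − rank ∂_1 = 10 − 9 = 1, and the invariant factors of ∂_1 are all 1, so H_0 = Z.
  H_1: rank ker ∂_1 − rank ∂_2 = (30 − 9) − 20 = 1, and ∂_2 has invariant factor 2 > 1, so H_1 = Z ⊕ Z/2.
  H_2: rank ker ∂_2 − rank ∂_3 = (20 − 20) − 0 = 0, and there is no ∂_3, so H_2 = 0.

(K is a triangulation of the Klein bottle.)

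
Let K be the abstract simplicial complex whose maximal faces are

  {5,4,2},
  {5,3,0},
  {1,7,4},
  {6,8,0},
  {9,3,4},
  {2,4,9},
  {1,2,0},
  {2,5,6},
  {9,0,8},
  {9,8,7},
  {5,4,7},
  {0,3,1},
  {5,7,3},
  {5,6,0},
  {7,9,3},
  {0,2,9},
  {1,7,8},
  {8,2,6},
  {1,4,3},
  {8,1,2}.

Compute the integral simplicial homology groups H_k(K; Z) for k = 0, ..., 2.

H_0 ≅ Z,  H_1 ≅ Z ⊕ Z/2Z,  H_2 = 0.

Fix the vertex order 0 < 1 < 2 < 3 < 4 < 5 < 6 < 7 < 8 < 9 and write every simplex with vertices in increasing order. Then dim K = 2 and the simplices of K are:

  0-simplices (10): [0], [1], [2], [3], [4], [5], [6], [7], [8], [9]
  1-simplices (30): (30 of them)
  2-simplices (20): (20 of them)

giving chain groups C_0 ≅ Z^10, C_1 ≅ Z^30, C_2 ≅ Z^20.

Boundary ∂_1: C_1 → C_0 sends each edge [p,q] (with p < q) to q − p. For instance
  ∂[1,8] = [8] − [1].
The resulting 10×30 matrix has rank 9, and its Smith normal form has invariant factors (1,1,1,1,1,1,1,1,1).

The boundary map ∂_2: C_2 → C_1 maps a triangle to the signed sum of its edges. For instance
  ∂[0,3,5] = [3,5] − [0,5] + [0,3],
  ∂[2,4,5] = [4,5] − [2,5] + [2,4].
This gives a 30×20 integer matrix of rank 20; reducing to Smith normal form yields diagonal entries (1,1,1,1,1,1,1,1,1,1,1,1,1,1,1,1,1,1,1,2).

From H_k ≅ ker(∂_k) / im(∂_{k+1}) we obtain:

  H_0: rank C_0 − rank ∂_1 = 10 − 9 = 1, and the invariant factors of ∂_1 are all 1, so H_0 = Z.
  H_1: rank ker ∂_1 − rank ∂_2 = (30 − 9) − 20 = 1, and ∂_2 has invariant factor 2 > 1, so H_1 = Z ⊕ Z/2Z.
  H_2: rank ker ∂_2 − rank ∂_3 = (20 − 20) − 0 = 0, and there is no ∂_3, so H_2 = 0.

As a check, the Euler characteristic is 10 − 30 + 20 = 0, which agrees with 1 − 1 + 0 = 0.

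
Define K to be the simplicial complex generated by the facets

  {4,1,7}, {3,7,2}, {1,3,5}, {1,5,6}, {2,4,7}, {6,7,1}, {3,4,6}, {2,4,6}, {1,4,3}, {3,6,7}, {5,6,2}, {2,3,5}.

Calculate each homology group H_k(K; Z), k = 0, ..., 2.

H_0 = Z,  H_1 = Z_2,  H_2 = 0.

We work with the vertex ordering 1 < 2 < 3 < 4 < 5 < 6 < 7. The simplices of K, each written with vertices in increasing order, are:

  0-simplices (7): [1], [2], [3], [4], [5], [6], [7]
  1-simplices (18): [1,3], [1,4], [1,5], [1,6], [1,7], [2,3], [2,4], [2,5], [2,6], [2,7], [3,4], [3,5], [3,6], [3,7], [4,6], [4,7], [5,6], [6,7]
  2-simplices (12): [1,3,4], [1,3,5], [1,4,7], [1,5,6], [1,6,7], [2,3,5], [2,3,7], [2,4,6], [2,4,7], [2,5,6], [3,4,6], [3,6,7]

giving chain groups C_0 ≅ Z^7, C_1 ≅ Z^18, C_2 ≅ Z^12.

∂_1: C_1 → C_0 sends each edge [p,q] (with p < q) to q − p.
As a 7×18 matrix over Z this has rank 6, with invariant factors (1,1,1,1,1,1).

The boundary map ∂_2: C_2 → C_1 maps a triangle to the signed sum of its edges. For instance
  ∂[3,6,7] = [6,7] − [3,7] + [3,6],
  ∂[2,4,6] = [4,6] − [2,6] + [2,4].
This gives a 18×12 integer matrix of rank 12; reducing to Smith normal form yields diagonal entries (1,1,1,1,1,1,1,1,1,1,1,2).

Now H_k = ker ∂_k / im ∂_{k+1}, so:

  H_0: rank C_0 − rank ∂_1 = 7 − 6 = 1, and the invariant factors of ∂_1 are all 1, so H_0 ≅ Z.
  H_1: rank ker ∂_1 − rank ∂_2 = (18 − 6) − 12 = 0, and ∂_2 has invariant factor 2 > 1, so H_1 ≅ Z_2.
  H_2: rank ker ∂_2 − rank ∂_3 = (12 − 12) − 0 = 0, and there is no ∂_3, so H_2 ≅ 0.

As a check, the Euler characteristic is 7 − 18 + 12 = 1, which agrees with 1 − 0 + 0 = 1.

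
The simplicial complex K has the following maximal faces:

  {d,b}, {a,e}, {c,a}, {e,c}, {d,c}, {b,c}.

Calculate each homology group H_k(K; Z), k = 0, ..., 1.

H_0 = Z,  H_1 = Z^2.

Take the total order a < b < c < d < e on the vertex set. Then K (dimension 1) consists of the simplices:

  0-simplices (5): a, b, c, d, e
  1-simplices (6): ac, ae, bc, bd, cd, ce

giving chain groups C_0 ≅ Z^5, C_1 ≅ Z^6.

∂_1: C_1 → C_0 maps an edge to its endpoints' difference, ∂[p,q] = q − p.
The resulting 5×6 matrix has rank 4, and its Smith normal form has invariant factors (1,1,1,1).

Reading off H_k = ker ∂_k / im ∂_{k+1}:

  H_0: rank C_0 − rank ∂_1 = 5 − 4 = 1, and the invariant factors of ∂_1 are all 1, so H_0 ≅ Z.
  H_1: rank ker ∂_1 − rank ∂_2 = (6 − 4) − 0 = 2, and there is no ∂_2, so H_1 ≅ Z^2.

(K is a triangulation of a wedge of 2 circles.)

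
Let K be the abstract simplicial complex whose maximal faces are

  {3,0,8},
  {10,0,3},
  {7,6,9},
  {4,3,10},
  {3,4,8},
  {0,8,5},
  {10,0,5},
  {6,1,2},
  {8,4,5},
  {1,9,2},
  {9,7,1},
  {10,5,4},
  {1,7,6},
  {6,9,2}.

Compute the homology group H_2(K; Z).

H_2 = Z^2.

Order the vertices as 0 < 1 < 2 < 3 < 4 < 5 < 6 < 7 < 8 < 9 < 10. Listing each simplex with vertices in this order, K has dimension 2 with simplices:

  0-simplices (11): [0], [1], [2], [3], [4], [5], [6], [7], [8], [9], [10]
  1-simplices (21): [0,3], [0,5], [0,8], [0,10], [1,2], [1,6], [1,7], [1,9], [2,6], [2,9], [3,4], [3,8], [3,10], [4,5], [4,8], [4,10], [5,8], [5,10], [6,7], [6,9], [7,9]
  2-simplices (14): [0,3,8], [0,3,10], [0,5,8], [0,5,10], [1,2,6], [1,2,9], [1,6,7], [1,7,9], [2,6,9], [3,4,8], [3,4,10], [4,5,8], [4,5,10], [6,7,9]

so the chain groups are C_0 ≅ Z^11, C_1 ≅ Z^21, C_2 ≅ Z^14.

Boundary ∂_1: C_1 → C_0 sends each edge [p,q] (with p < q) to q − p.
The resulting 11×21 matrix has rank 9, and its Smith normal form has invariant factors (1,1,1,1,1,1,1,1,1).

Boundary ∂_2: C_2 → C_1 acts by ∂[p,q,r] = [q,r] − [p,r] + [p,q]. For instance
  ∂[1,2,6] = [2,6] − [1,6] + [1,2],
  ∂[4,5,10] = [5,10] − [4,10] + [4,5].
This gives a 21×14 integer matrix of rank 12; reducing to Smith normal form yields diagonal entries (1,1,1,1,1,1,1,1,1,1,1,1).

Reading off H_k = ker ∂_k / im ∂_{k+1}:

  H_2: rank ker ∂_2 − rank ∂_3 = (14 − 12) − 0 = 2, and there is no ∂_3, so H_2 ≅ Z^2.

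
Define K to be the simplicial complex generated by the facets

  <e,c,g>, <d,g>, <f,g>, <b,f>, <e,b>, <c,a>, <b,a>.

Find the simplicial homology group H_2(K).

H_2 = 0.

Order the vertices as a < b < c < d < e < f < g. Listing each simplex with vertices in this order, K has dimension 2 with simplices:

  0-simplices (7): a, b, c, d, e, f, g
  1-simplices (9): ab, ac, be, bf, ce, cg, dg, eg, fg
  2-simplices (1): ceg

giving chain groups C_0 ≅ Z^7, C_1 ≅ Z^9, C_2 ≅ Z^1.

The boundary map ∂_1: C_1 → C_0 is given by ∂[p,q] = [q] − [p].
As a 7×9 matrix over Z this has rank 6, with invariant factors (1,1,1,1,1,1).

Boundary ∂_2: C_2 → C_1 acts by ∂[p,q,r] = [q,r] − [p,r] + [p,q]. For instance
  ∂ceg = eg − cg + ce.
The resulting 9×1 matrix has rank 1, and its Smith normal form has invariant factors (1).

Reading off H_k = ker ∂_k / im ∂_{k+1}:

  H_2: rank ker ∂_2 − rank ∂_3 = (1 − 1) − 0 = 0, and there is no ∂_3, so H_2 = 0.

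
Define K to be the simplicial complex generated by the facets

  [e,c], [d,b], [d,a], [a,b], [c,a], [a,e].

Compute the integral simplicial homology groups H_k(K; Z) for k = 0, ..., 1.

We work with the vertex ordering a < b < c < d < e. The simplices of K, each written with vertices in increasing order, are:

  0-simplices (5): a, b, c, d, e
  1-simplices (6): ab, ac, ad, ae, bd, ce

giving chain groups C_0 ≅ Z^5, C_1 ≅ Z^6.

The boundary map ∂_1: C_1 → C_0 maps an edge to its endpoints' difference, ∂[p,q] = q − p. For instance
  ∂ab = b − a.
As a 5×6 matrix over Z this has rank 4, with invariant factors (1,1,1,1).

Reading off H_k = ker ∂_k / im ∂_{k+1}:

  H_0: rank C_0 − rank ∂_1 = 5 − 4 = 1, and the invariant factors of ∂_1 are all 1, so H_0 = Z.
  H_1: rank ker ∂_1 − rank ∂_2 = (6 − 4) − 0 = 2, and there is no ∂_2, so H_1 = Z^2.

As a check, the Euler characteristic is 5 − 6 = -1, which agrees with 1 − 2 = -1.
(K is a triangulation of a wedge of 2 circles.)

H_0 = Z,  H_1 = Z^2.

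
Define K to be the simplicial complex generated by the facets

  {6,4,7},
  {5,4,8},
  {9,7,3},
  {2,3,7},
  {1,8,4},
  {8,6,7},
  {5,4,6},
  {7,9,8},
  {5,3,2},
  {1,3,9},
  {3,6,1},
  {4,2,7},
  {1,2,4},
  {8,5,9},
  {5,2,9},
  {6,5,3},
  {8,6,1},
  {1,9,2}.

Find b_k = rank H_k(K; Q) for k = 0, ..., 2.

Take the total order 1 < 2 < 3 < 4 < 5 < 6 < 7 < 8 < 9 on the vertex set. Then K (dimension 2) consists of the simplices:

  0-simplices (9): [1], [2], [3], [4], [5], [6], [7], [8], [9]
  1-simplices (27): (27 of them)
  2-simplices (18): [1,2,4], [1,2,9], [1,3,6], [1,3,9], [1,4,8], [1,6,8], [2,3,5], [2,3,7], [2,4,7], [2,5,9], [3,5,6], [3,7,9], [4,5,6], [4,5,8], [4,6,7], [5,8,9], [6,7,8], [7,8,9]

giving chain groups C_0 ≅ Z^9, C_1 ≅ Z^27, C_2 ≅ Z^18.

Boundary ∂_1: C_1 → C_0 sends each edge [p,q] (with p < q) to q − p. For instance
  ∂[5,8] = [8] − [5].
This gives a 9×27 integer matrix of rank 8; reducing to Smith normal form yields diagonal entries (1,1,1,1,1,1,1,1).

∂_2: C_2 → C_1 acts by ∂[p,q,r] = [q,r] − [p,r] + [p,q]. For instance
  ∂[4,6,7] = [6,7] − [4,7] + [4,6],
  ∂[4,5,6] = [5,6] − [4,6] + [4,5].
As a 27×18 matrix over Z this has rank 18, with invariant factors (1,1,1,1,1,1,1,1,1,1,1,1,1,1,1,1,1,2).

From H_k ≅ ker(∂_k) / im(∂_{k+1}) we obtain:

  H_0: rank C_0 − rank ∂_1 = 9 − 8 = 1, and the invariant factors of ∂_1 are all 1, so H_0 ≅ Z.
  H_1: rank ker ∂_1 − rank ∂_2 = (27 − 8) − 18 = 1, and ∂_2 has invariant factor 2 > 1, so H_1 ≅ Z ⊕ Z/2.
  H_2: rank ker ∂_2 − rank ∂_3 = (18 − 18) − 0 = 0, and there is no ∂_3, so H_2 ≅ 0.

As a check, the Euler characteristic is 9 − 27 + 18 = 0, which agrees with 1 − 1 + 0 = 0.
(K is a triangulation of the Klein bottle.)

Hence the Betti numbers are b_0 = 1, b_1 = 1, b_2 = 0.

b_0 = 1, b_1 = 1, b_2 = 0.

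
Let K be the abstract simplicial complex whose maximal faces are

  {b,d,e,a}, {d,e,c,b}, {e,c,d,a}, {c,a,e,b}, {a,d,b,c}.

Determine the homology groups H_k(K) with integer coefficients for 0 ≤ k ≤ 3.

H_0 = Z,  H_1 = 0,  H_2 = 0,  H_3 = Z.

Order the vertices as a < b < c < d < e. Listing each simplex with vertices in this order, K has dimension 3 with simplices:

  0-simplices (5): a, b, c, d, e
  1-simplices (10): ab, ac, ad, ae, bc, bd, be, cd, ce, de
  2-simplices (10): abc, abd, abe, acd, ace, ade, bcd, bce, bde, cde
  3-simplices (5): abcd, abce, abde, acde, bcde

giving chain groups C_0 ≅ Z^5, C_1 ≅ Z^10, C_2 ≅ Z^10, C_3 ≅ Z^5.

∂_1: C_1 → C_0 is given by ∂[p,q] = [q] − [p]. For instance
  ∂bc = c − b.
The resulting 5×10 matrix has rank 4, and its Smith normal form has invariant factors (1,1,1,1).

∂_2: C_2 → C_1 acts by ∂[p,q,r] = [q,r] − [p,r] + [p,q]. For instance
  ∂abd = bd − ad + ab,
  ∂ace = ce − ae + ac.
The 10×10 boundary matrix has rank 6 and Smith normal form diag(1,1,1,1,1,1).

The boundary map ∂_3: C_3 → C_2 sends each 3-simplex σ to the alternating sum Σ_i (−1)^i (σ with its i-th vertex removed). For instance
  ∂bcde = cde − bde + bce − bcd,
  ∂abde = bde − ade + abe − abd.
The 10×5 boundary matrix has rank 4 and Smith normal form diag(1,1,1,1).

Reading off H_k = ker ∂_k / im ∂_{k+1}:

  H_0: rank C_0 − rank ∂_1 = 5 − 4 = 1, and the invariant factors of ∂_1 are all 1, so H_0 = Z.
  H_1: rank ker ∂_1 − rank ∂_2 = (10 − 4) − 6 = 0, and the invariant factors of ∂_2 are all 1, so H_1 = 0.
  H_2: rank ker ∂_2 − rank ∂_3 = (10 − 6) − 4 = 0, and the invariant factors of ∂_3 are all 1, so H_2 = 0.
  H_3: rank ker ∂_3 − rank ∂_4 = (5 − 4) − 0 = 1, and there is no ∂_4, so H_3 = Z.

As a check, the Euler characteristic is 5 − 10 + 10 − 5 = 0, which agrees with 1 − 0 + 0 − 1 = 0.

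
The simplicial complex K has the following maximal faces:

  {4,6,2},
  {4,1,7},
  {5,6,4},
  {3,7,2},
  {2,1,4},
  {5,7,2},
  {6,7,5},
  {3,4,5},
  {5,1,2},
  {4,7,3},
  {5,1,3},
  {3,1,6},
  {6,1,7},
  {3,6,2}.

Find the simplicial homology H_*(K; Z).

H_0 ≅ Z,  H_1 ≅ Z^2,  H_2 ≅ Z.

K has 7 vertices, 21 edges, 14 triangles.
rank ∂_0 = 0, rank ∂_1 = 6 ⇒ b_0 = 7 − 0 − 6 = 1; all invariant factors of ∂_1 are 1 so no torsion. So H_0 = Z.
rank ∂_1 = 6, rank ∂_2 = 13 ⇒ b_1 = 21 − 6 − 13 = 2; all invariant factors of ∂_2 are 1 so no torsion. So H_1 = Z^2.
rank ∂_2 = 13, rank ∂_3 = 0 ⇒ b_2 = 14 − 13 − 0 = 1. So H_2 = Z.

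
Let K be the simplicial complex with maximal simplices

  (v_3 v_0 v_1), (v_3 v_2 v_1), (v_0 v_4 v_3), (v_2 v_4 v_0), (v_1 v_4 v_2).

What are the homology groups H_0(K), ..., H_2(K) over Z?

H_0 = Z,  H_1 = Z,  H_2 = 0.

Take the total order v_0 < v_1 < v_2 < v_3 < v_4 on the vertex set. Then K (dimension 2) consists of the simplices:

  0-simplices (5): [v_0], [v_1], [v_2], [v_3], [v_4]
  1-simplices (10): [v_0,v_1], [v_0,v_2], [v_0,v_3], [v_0,v_4], [v_1,v_2], [v_1,v_3], [v_1,v_4], [v_2,v_3], [v_2,v_4], [v_3,v_4]
  2-simplices (5): [v_0,v_1,v_3], [v_0,v_2,v_4], [v_0,v_3,v_4], [v_1,v_2,v_3], [v_1,v_2,v_4]

so the chain groups are C_0 ≅ Z^5, C_1 ≅ Z^10, C_2 ≅ Z^5.

∂_1: C_1 → C_0 is given by ∂[p,q] = [q] − [p].
As a 5×10 matrix over Z this has rank 4, with invariant factors (1,1,1,1).

Boundary ∂_2: C_2 → C_1 sends each 2-simplex [p,q,r] to [q,r] − [p,r] + [p,q]. For instance
  ∂[v_0,v_1,v_3] = [v_1,v_3] − [v_0,v_3] + [v_0,v_1],
  ∂[v_0,v_3,v_4] = [v_3,v_4] − [v_0,v_4] + [v_0,v_3].
As a 10×5 matrix over Z this has rank 5, with invariant factors (1,1,1,1,1).

From H_k ≅ ker(∂_k) / im(∂_{k+1}) we obtain:

  H_0: rank C_0 − rank ∂_1 = 5 − 4 = 1, and the invariant factors of ∂_1 are all 1, so H_0 = Z.
  H_1: rank ker ∂_1 − rank ∂_2 = (10 − 4) − 5 = 1, and the invariant factors of ∂_2 are all 1, so H_1 = Z.
  H_2: rank ker ∂_2 − rank ∂_3 = (5 − 5) − 0 = 0, and there is no ∂_3, so H_2 = 0.

As a check, the Euler characteristic is 5 − 10 + 5 = 0, which agrees with 1 − 1 + 0 = 0.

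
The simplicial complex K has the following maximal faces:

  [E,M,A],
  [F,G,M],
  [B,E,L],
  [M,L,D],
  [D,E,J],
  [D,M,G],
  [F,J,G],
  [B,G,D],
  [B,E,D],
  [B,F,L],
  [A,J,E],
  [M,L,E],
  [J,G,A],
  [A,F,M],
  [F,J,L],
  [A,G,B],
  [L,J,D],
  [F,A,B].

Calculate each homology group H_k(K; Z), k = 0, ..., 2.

H_0 ≅ Z,  H_1 ≅ Z ⊕ Z_2,  H_2 = 0.

K has 9 vertices, 27 edges, 18 triangles.
rank ∂_0 = 0, rank ∂_1 = 8 ⇒ b_0 = 9 − 0 − 8 = 1; all invariant factors of ∂_1 are 1 so no torsion. So H_0 = Z.
rank ∂_1 = 8, rank ∂_2 = 18 ⇒ b_1 = 27 − 8 − 18 = 1; ∂_2 has invariant factor(s) [2] giving torsion. So H_1 = Z ⊕ Z_2.
rank ∂_2 = 18, rank ∂_3 = 0 ⇒ b_2 = 18 − 18 − 0 = 0. So H_2 = 0.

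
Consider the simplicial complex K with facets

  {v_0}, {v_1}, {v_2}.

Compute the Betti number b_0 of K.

We work with the vertex ordering v_0 < v_1 < v_2. The simplices of K, each written with vertices in increasing order, are:

  0-simplices (3): [v_0], [v_1], [v_2]

giving chain groups C_0 ≅ Z^3.

Now H_k = ker ∂_k / im ∂_{k+1}, so:

  H_0: rank C_0 − rank ∂_1 = 3 − 0 = 3, and there is no ∂_1, so H_0 ≅ Z^3.

Hence the Betti numbers are b_0 = 3.

b_0 = 3.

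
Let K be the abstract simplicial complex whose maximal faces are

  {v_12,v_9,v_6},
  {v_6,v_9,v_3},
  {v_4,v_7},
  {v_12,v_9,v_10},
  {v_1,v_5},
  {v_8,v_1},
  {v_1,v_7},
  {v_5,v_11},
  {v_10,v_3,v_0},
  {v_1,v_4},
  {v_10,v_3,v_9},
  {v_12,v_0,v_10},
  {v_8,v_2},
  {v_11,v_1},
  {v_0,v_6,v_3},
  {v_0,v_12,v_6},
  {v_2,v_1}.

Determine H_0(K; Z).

Take the total order v_0 < v_1 < v_2 < v_3 < v_4 < v_5 < v_6 < v_7 < v_8 < v_9 < v_10 < v_11 < v_12 on the vertex set. Then K (dimension 2) consists of the simplices:

  0-simplices (13): [v_0], [v_1], [v_2], [v_3], [v_4], [v_5], [v_6], [v_7], [v_8], [v_9], [v_10], [v_11], [v_12]
  1-simplices (21): (21 of them)
  2-simplices (8): [v_0,v_3,v_6], [v_0,v_3,v_10], [v_0,v_6,v_12], [v_0,v_10,v_12], [v_3,v_6,v_9], [v_3,v_9,v_10], [v_6,v_9,v_12], [v_9,v_10,v_12]

giving chain groups C_0 ≅ Z^13, C_1 ≅ Z^21, C_2 ≅ Z^8.

∂_1: C_1 → C_0 is given by ∂[p,q] = [q] − [p].
This gives a 13×21 integer matrix of rank 11; reducing to Smith normal form yields diagonal entries (1,1,1,1,1,1,1,1,1,1,1).

Boundary ∂_2: C_2 → C_1 maps a triangle to the signed sum of its edges. For instance
  ∂[v_9,v_10,v_12] = [v_10,v_12] − [v_9,v_12] + [v_9,v_10],
  ∂[v_0,v_3,v_6] = [v_3,v_6] − [v_0,v_6] + [v_0,v_3].
The 21×8 boundary matrix has rank 7 and Smith normal form diag(1,1,1,1,1,1,1).

Computing H_k = (kernel of ∂_k) / (image of ∂_{k+1}):

  H_0: rank C_0 − rank ∂_1 = 13 − 11 = 2, and the invariant factors of ∂_1 are all 1, so H_0 = Z^2.

H_0 = Z^2.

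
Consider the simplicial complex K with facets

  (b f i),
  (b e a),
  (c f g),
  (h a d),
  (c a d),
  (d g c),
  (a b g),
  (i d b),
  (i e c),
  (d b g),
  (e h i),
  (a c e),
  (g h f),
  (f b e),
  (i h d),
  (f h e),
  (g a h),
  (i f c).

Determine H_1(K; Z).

H_1 ≅ Z ⊕ Z_2.

Order the vertices as a < b < c < d < e < f < g < h < i. Listing each simplex with vertices in this order, K has dimension 2 with simplices:

  0-simplices (9): a, b, c, d, e, f, g, h, i
  1-simplices (27): ab, ac, ad, ae, ag, ah, bd, be, bf, bg, bi, cd, ce, cf, cg, ci, dg, dh, di, ef, eh, ei, fg, fh, fi, gh, hi
  2-simplices (18): abe, abg, acd, ace, adh, agh, bdg, bdi, bef, bfi, cdg, cei, cfg, cfi, dhi, efh, ehi, fgh

Hence C_0 ≅ Z^9, C_1 ≅ Z^27, C_2 ≅ Z^18.

∂_1: C_1 → C_0 sends each edge [p,q] (with p < q) to q − p. For instance
  ∂bf = f − b.
This gives a 9×27 integer matrix of rank 8; reducing to Smith normal form yields diagonal entries (1,1,1,1,1,1,1,1).

The boundary map ∂_2: C_2 → C_1 acts by ∂[p,q,r] = [q,r] − [p,r] + [p,q]. For instance
  ∂bef = ef − bf + be,
  ∂acd = cd − ad + ac.
As a 27×18 matrix over Z this has rank 18, with invariant factors (1,1,1,1,1,1,1,1,1,1,1,1,1,1,1,1,1,2).

Reading off H_k = ker ∂_k / im ∂_{k+1}:

  H_1: rank ker ∂_1 − rank ∂_2 = (27 − 8) − 18 = 1, and ∂_2 has invariant factor 2 > 1, so H_1 ≅ Z ⊕ Z_2.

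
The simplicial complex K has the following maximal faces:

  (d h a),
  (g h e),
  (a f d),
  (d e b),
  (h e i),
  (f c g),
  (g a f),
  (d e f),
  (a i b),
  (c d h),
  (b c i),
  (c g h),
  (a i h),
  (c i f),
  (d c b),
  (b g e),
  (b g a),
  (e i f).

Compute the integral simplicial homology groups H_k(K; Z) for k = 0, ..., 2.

H_0 = Z,  H_1 = Z^2,  H_2 = Z.

Fix the vertex order a < b < c < d < e < f < g < h < i and write every simplex with vertices in increasing order. Then dim K = 2 and the simplices of K are:

  0-simplices (9): a, b, c, d, e, f, g, h, i
  1-simplices (27): ab, ad, af, ag, ah, ai, bc, bd, be, bg, bi, cd, cf, cg, ch, ci, de, df, dh, ef, eg, eh, ei, fg, fi, gh, hi
  2-simplices (18): abg, abi, adf, adh, afg, ahi, bcd, bci, bde, beg, cdh, cfg, cfi, cgh, def, efi, egh, ehi

so the chain groups are C_0 ≅ Z^9, C_1 ≅ Z^27, C_2 ≅ Z^18.

The boundary map ∂_1: C_1 → C_0 sends each edge [p,q] (with p < q) to q − p. For instance
  ∂ef = f − e.
The 9×27 boundary matrix has rank 8 and Smith normal form diag(1,1,1,1,1,1,1,1).

∂_2: C_2 → C_1 maps a triangle to the signed sum of its edges. For instance
  ∂bde = de − be + bd,
  ∂abi = bi − ai + ab.
The 27×18 boundary matrix has rank 17 and Smith normal form diag(1,1,1,1,1,1,1,1,1,1,1,1,1,1,1,1,1).

From H_k ≅ ker(∂_k) / im(∂_{k+1}) we obtain:

  H_0: rank C_0 − rank ∂_1 = 9 − 8 = 1, and the invariant factors of ∂_1 are all 1, so H_0 ≅ Z.
  H_1: rank ker ∂_1 − rank ∂_2 = (27 − 8) − 17 = 2, and the invariant factors of ∂_2 are all 1, so H_1 ≅ Z^2.
  H_2: rank ker ∂_2 − rank ∂_3 = (18 − 17) − 0 = 1, and there is no ∂_3, so H_2 ≅ Z.

As a check, the Euler characteristic is 9 − 27 + 18 = 0, which agrees with 1 − 2 + 1 = 0.
(K is a triangulation of the torus T^2.)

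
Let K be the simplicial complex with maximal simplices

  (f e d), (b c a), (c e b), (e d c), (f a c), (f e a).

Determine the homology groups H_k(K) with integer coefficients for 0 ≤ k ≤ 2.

Take the total order a < b < c < d < e < f on the vertex set. Then K (dimension 2) consists of the simplices:

  0-simplices (6): a, b, c, d, e, f
  1-simplices (12): ab, ac, ae, af, bc, be, cd, ce, cf, de, df, ef
  2-simplices (6): abc, acf, aef, bce, cde, def

Hence C_0 ≅ Z^6, C_1 ≅ Z^12, C_2 ≅ Z^6.

Boundary ∂_1: C_1 → C_0 is given by ∂[p,q] = [q] − [p]. For instance
  ∂de = e − d.
This gives a 6×12 integer matrix of rank 5; reducing to Smith normal form yields diagonal entries (1,1,1,1,1).

∂_2: C_2 → C_1 acts by ∂[p,q,r] = [q,r] − [p,r] + [p,q]. For instance
  ∂acf = cf − af + ac,
  ∂aef = ef − af + ae.
This gives a 12×6 integer matrix of rank 6; reducing to Smith normal form yields diagonal entries (1,1,1,1,1,1).

From H_k ≅ ker(∂_k) / im(∂_{k+1}) we obtain:

  H_0: rank C_0 − rank ∂_1 = 6 − 5 = 1, and the invariant factors of ∂_1 are all 1, so H_0 ≅ Z.
  H_1: rank ker ∂_1 − rank ∂_2 = (12 − 5) − 6 = 1, and the invariant factors of ∂_2 are all 1, so H_1 ≅ Z.
  H_2: rank ker ∂_2 − rank ∂_3 = (6 − 6) − 0 = 0, and there is no ∂_3, so H_2 ≅ 0.

(K is a triangulation of the cylinder S^1 x I.)

H_0 ≅ Z,  H_1 ≅ Z,  H_2 = 0.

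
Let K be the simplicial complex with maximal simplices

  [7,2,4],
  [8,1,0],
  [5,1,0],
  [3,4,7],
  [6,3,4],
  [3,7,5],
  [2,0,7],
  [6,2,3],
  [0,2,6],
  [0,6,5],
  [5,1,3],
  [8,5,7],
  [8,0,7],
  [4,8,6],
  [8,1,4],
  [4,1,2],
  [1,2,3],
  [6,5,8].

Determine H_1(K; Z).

H_1 ≅ Z ⊕ Z/2Z.

We work with the vertex ordering 0 < 1 < 2 < 3 < 4 < 5 < 6 < 7 < 8. The simplices of K, each written with vertices in increasing order, are:

  0-simplices (9): [0], [1], [2], [3], [4], [5], [6], [7], [8]
  1-simplices (27): (27 of them)
  2-simplices (18): [0,1,5], [0,1,8], [0,2,6], [0,2,7], [0,5,6], [0,7,8], [1,2,3], [1,2,4], [1,3,5], [1,4,8], [2,3,6], [2,4,7], [3,4,6], [3,4,7], [3,5,7], [4,6,8], [5,6,8], [5,7,8]

giving chain groups C_0 ≅ Z^9, C_1 ≅ Z^27, C_2 ≅ Z^18.

Boundary ∂_1: C_1 → C_0 is given by ∂[p,q] = [q] − [p]. For instance
  ∂[2,7] = [7] − [2].
As a 9×27 matrix over Z this has rank 8, with invariant factors (1,1,1,1,1,1,1,1).

∂_2: C_2 → C_1 sends each 2-simplex [p,q,r] to [q,r] − [p,r] + [p,q]. For instance
  ∂[1,2,4] = [2,4] − [1,4] + [1,2],
  ∂[0,2,6] = [2,6] − [0,6] + [0,2].
The resulting 27×18 matrix has rank 18, and its Smith normal form has invariant factors (1,1,1,1,1,1,1,1,1,1,1,1,1,1,1,1,1,2).

From H_k ≅ ker(∂_k) / im(∂_{k+1}) we obtain:

  H_1: rank ker ∂_1 − rank ∂_2 = (27 − 8) − 18 = 1, and ∂_2 has invariant factor 2 > 1, so H_1 = Z ⊕ Z/2Z.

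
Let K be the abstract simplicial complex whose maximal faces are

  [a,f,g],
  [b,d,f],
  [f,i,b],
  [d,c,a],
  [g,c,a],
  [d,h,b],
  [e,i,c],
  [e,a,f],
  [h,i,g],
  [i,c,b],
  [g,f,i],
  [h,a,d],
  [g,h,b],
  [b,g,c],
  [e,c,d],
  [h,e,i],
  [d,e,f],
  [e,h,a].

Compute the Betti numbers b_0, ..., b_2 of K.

Take the total order a < b < c < d < e < f < g < h < i on the vertex set. Then K (dimension 2) consists of the simplices:

  0-simplices (9): a, b, c, d, e, f, g, h, i
  1-simplices (27): ac, ad, ae, af, ag, ah, bc, bd, bf, bg, bh, bi, cd, ce, cg, ci, de, df, dh, ef, eh, ei, fg, fi, gh, gi, hi
  2-simplices (18): acd, acg, adh, aef, aeh, afg, bcg, bci, bdf, bdh, bfi, bgh, cde, cei, def, ehi, fgi, ghi

Hence C_0 ≅ Z^9, C_1 ≅ Z^27, C_2 ≅ Z^18.

The boundary map ∂_1: C_1 → C_0 sends each edge [p,q] (with p < q) to q − p. For instance
  ∂cd = d − c.
The 9×27 boundary matrix has rank 8 and Smith normal form diag(1,1,1,1,1,1,1,1).

The boundary map ∂_2: C_2 → C_1 maps a triangle to the signed sum of its edges. For instance
  ∂cde = de − ce + cd,
  ∂aeh = eh − ah + ae.
The resulting 27×18 matrix has rank 18, and its Smith normal form has invariant factors (1,1,1,1,1,1,1,1,1,1,1,1,1,1,1,1,1,2).

Reading off H_k = ker ∂_k / im ∂_{k+1}:

  H_0: rank C_0 − rank ∂_1 = 9 − 8 = 1, and the invariant factors of ∂_1 are all 1, so H_0 ≅ Z.
  H_1: rank ker ∂_1 − rank ∂_2 = (27 − 8) − 18 = 1, and ∂_2 has invariant factor 2 > 1, so H_1 ≅ Z ⊕ Z/2Z.
  H_2: rank ker ∂_2 − rank ∂_3 = (18 − 18) − 0 = 0, and there is no ∂_3, so H_2 ≅ 0.

As a check, the Euler characteristic is 9 − 27 + 18 = 0, which agrees with 1 − 1 + 0 = 0.

Hence the Betti numbers are b_0 = 1, b_1 = 1, b_2 = 0.

b_0 = 1, b_1 = 1, b_2 = 0.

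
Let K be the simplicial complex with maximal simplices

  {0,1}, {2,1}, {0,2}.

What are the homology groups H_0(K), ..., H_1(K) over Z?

Take the total order 0 < 1 < 2 on the vertex set. Then K (dimension 1) consists of the simplices:

  0-simplices (3): [0], [1], [2]
  1-simplices (3): [0,1], [0,2], [1,2]

Hence C_0 ≅ Z^3, C_1 ≅ Z^3.

Boundary ∂_1: C_1 → C_0 maps an edge to its endpoints' difference, ∂[p,q] = q − p. For instance
  ∂[1,2] = [2] − [1].
This gives a 3×3 integer matrix of rank 2; reducing to Smith normal form yields diagonal entries (1,1).

Computing H_k = (kernel of ∂_k) / (image of ∂_{k+1}):

  H_0: rank C_0 − rank ∂_1 = 3 − 2 = 1, and the invariant factors of ∂_1 are all 1, so H_0 ≅ Z.
  H_1: rank ker ∂_1 − rank ∂_2 = (3 − 2) − 0 = 1, and there is no ∂_2, so H_1 ≅ Z.

H_0 ≅ Z,  H_1 ≅ Z.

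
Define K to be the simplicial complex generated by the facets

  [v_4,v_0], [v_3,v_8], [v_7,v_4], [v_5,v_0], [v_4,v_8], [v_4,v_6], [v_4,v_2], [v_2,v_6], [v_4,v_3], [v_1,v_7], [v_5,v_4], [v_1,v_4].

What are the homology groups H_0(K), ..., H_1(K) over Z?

H_0 = Z,  H_1 = Z^4.

Order the vertices as v_0 < v_1 < v_2 < v_3 < v_4 < v_5 < v_6 < v_7 < v_8. Listing each simplex with vertices in this order, K has dimension 1 with simplices:

  0-simplices (9): [v_0], [v_1], [v_2], [v_3], [v_4], [v_5], [v_6], [v_7], [v_8]
  1-simplices (12): [v_0,v_4], [v_0,v_5], [v_1,v_4], [v_1,v_7], [v_2,v_4], [v_2,v_6], [v_3,v_4], [v_3,v_8], [v_4,v_5], [v_4,v_6], [v_4,v_7], [v_4,v_8]

giving chain groups C_0 ≅ Z^9, C_1 ≅ Z^12.

Boundary ∂_1: C_1 → C_0 maps an edge to its endpoints' difference, ∂[p,q] = q − p.
The 9×12 boundary matrix has rank 8 and Smith normal form diag(1,1,1,1,1,1,1,1).

Reading off H_k = ker ∂_k / im ∂_{k+1}:

  H_0: rank C_0 − rank ∂_1 = 9 − 8 = 1, and the invariant factors of ∂_1 are all 1, so H_0 = Z.
  H_1: rank ker ∂_1 − rank ∂_2 = (12 − 8) − 0 = 4, and there is no ∂_2, so H_1 = Z^4.

As a check, the Euler characteristic is 9 − 12 = -3, which agrees with 1 − 4 = -3.
(K is a triangulation of a wedge of 4 circles.)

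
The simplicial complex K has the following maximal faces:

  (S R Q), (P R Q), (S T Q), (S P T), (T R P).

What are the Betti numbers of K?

b_0 = 1, b_1 = 1, b_2 = 0.

Fix the vertex order P < Q < R < S < T and write every simplex with vertices in increasing order. Then dim K = 2 and the simplices of K are:

  0-simplices (5): P, Q, R, S, T
  1-simplices (10): PQ, PR, PS, PT, QR, QS, QT, RS, RT, ST
  2-simplices (5): PQR, PRT, PST, QRS, QST

giving chain groups C_0 ≅ Z^5, C_1 ≅ Z^10, C_2 ≅ Z^5.

The boundary map ∂_1: C_1 → C_0 is given by ∂[p,q] = [q] − [p].
The 5×10 boundary matrix has rank 4 and Smith normal form diag(1,1,1,1).

Boundary ∂_2: C_2 → C_1 sends each 2-simplex [p,q,r] to [q,r] − [p,r] + [p,q]. For instance
  ∂PST = ST − PT + PS,
  ∂PQR = QR − PR + PQ.
The 10×5 boundary matrix has rank 5 and Smith normal form diag(1,1,1,1,1).

Now H_k = ker ∂_k / im ∂_{k+1}, so:

  H_0: rank C_0 − rank ∂_1 = 5 − 4 = 1, and the invariant factors of ∂_1 are all 1, so H_0 = Z.
  H_1: rank ker ∂_1 − rank ∂_2 = (10 − 4) − 5 = 1, and the invariant factors of ∂_2 are all 1, so H_1 = Z.
  H_2: rank ker ∂_2 − rank ∂_3 = (5 − 5) − 0 = 0, and there is no ∂_3, so H_2 = 0.

(K is a triangulation of the Möbius band.)

Hence the Betti numbers are b_0 = 1, b_1 = 1, b_2 = 0.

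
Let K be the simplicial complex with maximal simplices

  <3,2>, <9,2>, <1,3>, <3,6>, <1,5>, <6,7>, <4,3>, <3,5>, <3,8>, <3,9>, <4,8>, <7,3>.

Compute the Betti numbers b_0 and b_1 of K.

b_0 = 1, b_1 = 4.

Take the total order 1 < 2 < 3 < 4 < 5 < 6 < 7 < 8 < 9 on the vertex set. Then K (dimension 1) consists of the simplices:

  0-simplices (9): [1], [2], [3], [4], [5], [6], [7], [8], [9]
  1-simplices (12): [1,3], [1,5], [2,3], [2,9], [3,4], [3,5], [3,6], [3,7], [3,8], [3,9], [4,8], [6,7]

Hence C_0 ≅ Z^9, C_1 ≅ Z^12.

Boundary ∂_1: C_1 → C_0 is given by ∂[p,q] = [q] − [p]. For instance
  ∂[6,7] = [7] − [6].
As a 9×12 matrix over Z this has rank 8, with invariant factors (1,1,1,1,1,1,1,1).

Reading off H_k = ker ∂_k / im ∂_{k+1}:

  H_0: rank C_0 − rank ∂_1 = 9 − 8 = 1, and the invariant factors of ∂_1 are all 1, so H_0 = Z.
  H_1: rank ker ∂_1 − rank ∂_2 = (12 − 8) − 0 = 4, and there is no ∂_2, so H_1 = Z^4.

Hence the Betti numbers are b_0 = 1, b_1 = 4.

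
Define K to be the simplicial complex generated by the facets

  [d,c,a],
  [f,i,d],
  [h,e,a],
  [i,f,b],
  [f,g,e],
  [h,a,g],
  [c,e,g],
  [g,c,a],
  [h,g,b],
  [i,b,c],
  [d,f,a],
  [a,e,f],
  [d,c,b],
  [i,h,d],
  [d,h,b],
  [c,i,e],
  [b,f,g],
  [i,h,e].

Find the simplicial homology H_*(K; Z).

H_0 = Z,  H_1 = Z ⊕ Z/2,  H_2 = 0.

We work with the vertex ordering a < b < c < d < e < f < g < h < i. The simplices of K, each written with vertices in increasing order, are:

  0-simplices (9): a, b, c, d, e, f, g, h, i
  1-simplices (27): ac, ad, ae, af, ag, ah, bc, bd, bf, bg, bh, bi, cd, ce, cg, ci, df, dh, di, ef, eg, eh, ei, fg, fi, gh, hi
  2-simplices (18): acd, acg, adf, aef, aeh, agh, bcd, bci, bdh, bfg, bfi, bgh, ceg, cei, dfi, dhi, efg, ehi

giving chain groups C_0 ≅ Z^9, C_1 ≅ Z^27, C_2 ≅ Z^18.

Boundary ∂_1: C_1 → C_0 is given by ∂[p,q] = [q] − [p]. For instance
  ∂ci = i − c.
The 9×27 boundary matrix has rank 8 and Smith normal form diag(1,1,1,1,1,1,1,1).

∂_2: C_2 → C_1 maps a triangle to the signed sum of its edges. For instance
  ∂bci = ci − bi + bc,
  ∂efg = fg − eg + ef.
The 27×18 boundary matrix has rank 18 and Smith normal form diag(1,1,1,1,1,1,1,1,1,1,1,1,1,1,1,1,1,2).

Reading off H_k = ker ∂_k / im ∂_{k+1}:

  H_0: rank C_0 − rank ∂_1 = 9 − 8 = 1, and the invariant factors of ∂_1 are all 1, so H_0 = Z.
  H_1: rank ker ∂_1 − rank ∂_2 = (27 − 8) − 18 = 1, and ∂_2 has invariant factor 2 > 1, so H_1 = Z ⊕ Z/2.
  H_2: rank ker ∂_2 − rank ∂_3 = (18 − 18) − 0 = 0, and there is no ∂_3, so H_2 = 0.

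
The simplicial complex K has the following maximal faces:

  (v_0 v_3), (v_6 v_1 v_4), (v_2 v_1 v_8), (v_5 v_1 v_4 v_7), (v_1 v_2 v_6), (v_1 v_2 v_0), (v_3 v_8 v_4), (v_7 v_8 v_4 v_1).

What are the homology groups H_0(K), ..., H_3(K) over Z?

H_0 = Z,  H_1 = Z,  H_2 = 0,  H_3 = 0.

Order the vertices as v_0 < v_1 < v_2 < v_3 < v_4 < v_5 < v_6 < v_7 < v_8. Listing each simplex with vertices in this order, K has dimension 3 with simplices:

  0-simplices (9): [v_0], [v_1], [v_2], [v_3], [v_4], [v_5], [v_6], [v_7], [v_8]
  1-simplices (19): (19 of them)
  2-simplices (12): (12 of them)
  3-simplices (2): [v_1,v_4,v_5,v_7], [v_1,v_4,v_7,v_8]

giving chain groups C_0 ≅ Z^9, C_1 ≅ Z^19, C_2 ≅ Z^12, C_3 ≅ Z^2.

Boundary ∂_1: C_1 → C_0 sends each edge [p,q] (with p < q) to q − p. For instance
  ∂[v_1,v_6] = [v_6] − [v_1].
The resulting 9×19 matrix has rank 8, and its Smith normal form has invariant factors (1,1,1,1,1,1,1,1).

∂_2: C_2 → C_1 sends each 2-simplex [p,q,r] to [q,r] − [p,r] + [p,q]. For instance
  ∂[v_1,v_4,v_6] = [v_4,v_6] − [v_1,v_6] + [v_1,v_4],
  ∂[v_4,v_7,v_8] = [v_7,v_8] − [v_4,v_8] + [v_4,v_7].
The 19×12 boundary matrix has rank 10 and Smith normal form diag(1,1,1,1,1,1,1,1,1,1).

The boundary map ∂_3: C_3 → C_2 sends each 3-simplex σ to the alternating sum Σ_i (−1)^i (σ with its i-th vertex removed). For instance
  ∂[v_1,v_4,v_5,v_7] = [v_4,v_5,v_7] − [v_1,v_5,v_7] + [v_1,v_4,v_7] − [v_1,v_4,v_5],
  ∂[v_1,v_4,v_7,v_8] = [v_4,v_7,v_8] − [v_1,v_7,v_8] + [v_1,v_4,v_8] − [v_1,v_4,v_7].
The resulting 12×2 matrix has rank 2, and its Smith normal form has invariant factors (1,1).

Reading off H_k = ker ∂_k / im ∂_{k+1}:

  H_0: rank C_0 − rank ∂_1 = 9 − 8 = 1, and the invariant factors of ∂_1 are all 1, so H_0 ≅ Z.
  H_1: rank ker ∂_1 − rank ∂_2 = (19 − 8) − 10 = 1, and the invariant factors of ∂_2 are all 1, so H_1 ≅ Z.
  H_2: rank ker ∂_2 − rank ∂_3 = (12 − 10) − 2 = 0, and the invariant factors of ∂_3 are all 1, so H_2 ≅ 0.
  H_3: rank ker ∂_3 − rank ∂_4 = (2 − 2) − 0 = 0, and there is no ∂_4, so H_3 ≅ 0.

As a check, the Euler characteristic is 9 − 19 + 12 − 2 = 0, which agrees with 1 − 1 + 0 − 0 = 0.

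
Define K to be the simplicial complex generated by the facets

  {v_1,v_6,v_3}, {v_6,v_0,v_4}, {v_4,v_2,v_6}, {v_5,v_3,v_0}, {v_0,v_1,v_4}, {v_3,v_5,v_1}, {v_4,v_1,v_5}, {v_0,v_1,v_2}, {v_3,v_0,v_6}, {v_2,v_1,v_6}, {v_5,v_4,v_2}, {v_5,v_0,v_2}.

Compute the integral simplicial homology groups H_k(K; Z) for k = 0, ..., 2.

K has 7 vertices, 18 edges, 12 triangles.
rank ∂_0 = 0, rank ∂_1 = 6 ⇒ b_0 = 7 − 0 − 6 = 1; all invariant factors of ∂_1 are 1 so no torsion. So H_0 ≅ Z.
rank ∂_1 = 6, rank ∂_2 = 12 ⇒ b_1 = 18 − 6 − 12 = 0; ∂_2 has invariant factor(s) [2] giving torsion. So H_1 ≅ Z/2.
rank ∂_2 = 12, rank ∂_3 = 0 ⇒ b_2 = 12 − 12 − 0 = 0. So H_2 ≅ 0.

H_0 = Z,  H_1 = Z/2,  H_2 = 0.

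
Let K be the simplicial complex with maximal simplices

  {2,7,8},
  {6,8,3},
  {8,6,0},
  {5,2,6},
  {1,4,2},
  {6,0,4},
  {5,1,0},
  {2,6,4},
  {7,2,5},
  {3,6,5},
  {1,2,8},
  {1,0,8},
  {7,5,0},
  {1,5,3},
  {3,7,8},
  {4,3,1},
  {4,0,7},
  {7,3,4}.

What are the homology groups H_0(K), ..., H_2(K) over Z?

H_0 ≅ Z,  H_1 ≅ Z^2,  H_2 ≅ Z.

We work with the vertex ordering 0 < 1 < 2 < 3 < 4 < 5 < 6 < 7 < 8. The simplices of K, each written with vertices in increasing order, are:

  0-simplices (9): [0], [1], [2], [3], [4], [5], [6], [7], [8]
  1-simplices (27): (27 of them)
  2-simplices (18): [0,1,5], [0,1,8], [0,4,6], [0,4,7], [0,5,7], [0,6,8], [1,2,4], [1,2,8], [1,3,4], [1,3,5], [2,4,6], [2,5,6], [2,5,7], [2,7,8], [3,4,7], [3,5,6], [3,6,8], [3,7,8]

so the chain groups are C_0 ≅ Z^9, C_1 ≅ Z^27, C_2 ≅ Z^18.

The boundary map ∂_1: C_1 → C_0 sends each edge [p,q] (with p < q) to q − p. For instance
  ∂[3,7] = [7] − [3].
As a 9×27 matrix over Z this has rank 8, with invariant factors (1,1,1,1,1,1,1,1).

Boundary ∂_2: C_2 → C_1 acts by ∂[p,q,r] = [q,r] − [p,r] + [p,q]. For instance
  ∂[0,1,8] = [1,8] − [0,8] + [0,1],
  ∂[0,4,7] = [4,7] − [0,7] + [0,4].
The 27×18 boundary matrix has rank 17 and Smith normal form diag(1,1,1,1,1,1,1,1,1,1,1,1,1,1,1,1,1).

Now H_k = ker ∂_k / im ∂_{k+1}, so:

  H_0: rank C_0 − rank ∂_1 = 9 − 8 = 1, and the invariant factors of ∂_1 are all 1, so H_0 ≅ Z.
  H_1: rank ker ∂_1 − rank ∂_2 = (27 − 8) − 17 = 2, and the invariant factors of ∂_2 are all 1, so H_1 ≅ Z^2.
  H_2: rank ker ∂_2 − rank ∂_3 = (18 − 17) − 0 = 1, and there is no ∂_3, so H_2 ≅ Z.

As a check, the Euler characteristic is 9 − 27 + 18 = 0, which agrees with 1 − 2 + 1 = 0.
(K is a triangulation of the torus T^2.)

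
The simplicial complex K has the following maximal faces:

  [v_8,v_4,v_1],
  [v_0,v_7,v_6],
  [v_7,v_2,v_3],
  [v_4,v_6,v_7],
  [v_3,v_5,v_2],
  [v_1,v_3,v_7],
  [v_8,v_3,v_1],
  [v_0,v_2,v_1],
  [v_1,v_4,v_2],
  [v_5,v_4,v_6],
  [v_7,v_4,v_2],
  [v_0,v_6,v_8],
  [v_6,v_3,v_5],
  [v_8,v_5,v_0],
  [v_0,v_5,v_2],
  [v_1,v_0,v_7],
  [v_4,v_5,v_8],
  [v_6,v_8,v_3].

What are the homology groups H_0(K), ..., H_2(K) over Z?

Order the vertices as v_0 < v_1 < v_2 < v_3 < v_4 < v_5 < v_6 < v_7 < v_8. Listing each simplex with vertices in this order, K has dimension 2 with simplices:

  0-simplices (9): [v_0], [v_1], [v_2], [v_3], [v_4], [v_5], [v_6], [v_7], [v_8]
  1-simplices (27): (27 of them)
  2-simplices (18): (18 of them)

giving chain groups C_0 ≅ Z^9, C_1 ≅ Z^27, C_2 ≅ Z^18.

Boundary ∂_1: C_1 → C_0 is given by ∂[p,q] = [q] − [p]. For instance
  ∂[v_4,v_5] = [v_5] − [v_4].
As a 9×27 matrix over Z this has rank 8, with invariant factors (1,1,1,1,1,1,1,1).

Boundary ∂_2: C_2 → C_1 maps a triangle to the signed sum of its edges. For instance
  ∂[v_0,v_5,v_8] = [v_5,v_8] − [v_0,v_8] + [v_0,v_5],
  ∂[v_1,v_3,v_8] = [v_3,v_8] − [v_1,v_8] + [v_1,v_3].
This gives a 27×18 integer matrix of rank 18; reducing to Smith normal form yields diagonal entries (1,1,1,1,1,1,1,1,1,1,1,1,1,1,1,1,1,2).

Reading off H_k = ker ∂_k / im ∂_{k+1}:

  H_0: rank C_0 − rank ∂_1 = 9 − 8 = 1, and the invariant factors of ∂_1 are all 1, so H_0 ≅ Z.
  H_1: rank ker ∂_1 − rank ∂_2 = (27 − 8) − 18 = 1, and ∂_2 has invariant factor 2 > 1, so H_1 ≅ Z ⊕ Z/2.
  H_2: rank ker ∂_2 − rank ∂_3 = (18 − 18) − 0 = 0, and there is no ∂_3, so H_2 ≅ 0.

As a check, the Euler characteristic is 9 − 27 + 18 = 0, which agrees with 1 − 1 + 0 = 0.
(K is a triangulation of the Klein bottle.)

H_0 ≅ Z,  H_1 ≅ Z ⊕ Z/2,  H_2 = 0.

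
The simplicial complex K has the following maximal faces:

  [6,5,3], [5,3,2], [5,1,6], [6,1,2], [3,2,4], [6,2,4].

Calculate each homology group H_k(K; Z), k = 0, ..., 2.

Take the total order 1 < 2 < 3 < 4 < 5 < 6 on the vertex set. Then K (dimension 2) consists of the simplices:

  0-simplices (6): [1], [2], [3], [4], [5], [6]
  1-simplices (12): [1,2], [1,5], [1,6], [2,3], [2,4], [2,5], [2,6], [3,4], [3,5], [3,6], [4,6], [5,6]
  2-simplices (6): [1,2,6], [1,5,6], [2,3,4], [2,3,5], [2,4,6], [3,5,6]

Hence C_0 ≅ Z^6, C_1 ≅ Z^12, C_2 ≅ Z^6.

The boundary map ∂_1: C_1 → C_0 sends each edge [p,q] (with p < q) to q − p. For instance
  ∂[5,6] = [6] − [5].
As a 6×12 matrix over Z this has rank 5, with invariant factors (1,1,1,1,1).

The boundary map ∂_2: C_2 → C_1 acts by ∂[p,q,r] = [q,r] − [p,r] + [p,q]. For instance
  ∂[2,3,5] = [3,5] − [2,5] + [2,3],
  ∂[1,2,6] = [2,6] − [1,6] + [1,2].
As a 12×6 matrix over Z this has rank 6, with invariant factors (1,1,1,1,1,1).

Reading off H_k = ker ∂_k / im ∂_{k+1}:

  H_0: rank C_0 − rank ∂_1 = 6 − 5 = 1, and the invariant factors of ∂_1 are all 1, so H_0 = Z.
  H_1: rank ker ∂_1 − rank ∂_2 = (12 − 5) − 6 = 1, and the invariant factors of ∂_2 are all 1, so H_1 = Z.
  H_2: rank ker ∂_2 − rank ∂_3 = (6 − 6) − 0 = 0, and there is no ∂_3, so H_2 = 0.

H_0 = Z,  H_1 = Z,  H_2 = 0.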